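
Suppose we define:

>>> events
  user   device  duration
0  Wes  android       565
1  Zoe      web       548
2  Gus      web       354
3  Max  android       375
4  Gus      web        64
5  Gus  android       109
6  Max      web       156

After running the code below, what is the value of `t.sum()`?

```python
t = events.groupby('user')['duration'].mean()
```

group by user, mean of duration:
user
Gus    175.666667
Max    265.500000
Wes    565.000000
Zoe    548.000000
Name: duration, dtype: float64
Reading off the sum of the resulting series, we get 1554.16666667.

1554.16666667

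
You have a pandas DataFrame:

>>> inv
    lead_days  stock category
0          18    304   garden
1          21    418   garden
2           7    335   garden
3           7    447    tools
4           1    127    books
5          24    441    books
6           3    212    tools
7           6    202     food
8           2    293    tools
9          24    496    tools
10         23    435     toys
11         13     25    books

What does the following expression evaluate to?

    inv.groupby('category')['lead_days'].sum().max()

group by category, sum of lead_days:
category
books     38
food       6
garden    46
tools     36
toys      23
Name: lead_days, dtype: int64
Finally, max of the resulting series = 46.

46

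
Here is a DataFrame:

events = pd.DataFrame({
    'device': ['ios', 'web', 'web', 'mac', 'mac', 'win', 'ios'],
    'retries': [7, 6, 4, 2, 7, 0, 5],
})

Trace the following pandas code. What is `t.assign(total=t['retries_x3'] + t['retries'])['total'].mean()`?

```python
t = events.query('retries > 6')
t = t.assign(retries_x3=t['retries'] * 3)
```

filter rows where retries > 6:
  device  retries
0    ios        7
4    mac        7
add column retries_x3 = t['retries'] * 3:
  device  retries  retries_x3
0    ios        7          21
4    mac        7          21
add column total = t['retries_x3'] + t['retries']:
  device  retries  retries_x3  total
0    ios        7          21     28
4    mac        7          21     28

28.0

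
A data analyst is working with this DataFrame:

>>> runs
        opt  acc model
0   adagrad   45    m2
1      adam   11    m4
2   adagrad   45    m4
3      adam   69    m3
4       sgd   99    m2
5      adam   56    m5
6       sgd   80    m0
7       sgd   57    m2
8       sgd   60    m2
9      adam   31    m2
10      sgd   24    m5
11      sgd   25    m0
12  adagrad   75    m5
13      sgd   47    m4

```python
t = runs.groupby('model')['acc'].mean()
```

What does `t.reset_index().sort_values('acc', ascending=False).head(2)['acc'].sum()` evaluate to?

group by model, mean of acc:
model
m0    52.500000
m2    58.400000
m3    69.000000
m4    34.333333
m5    51.666667
Name: acc, dtype: float64
reset_index():
  model        acc
0    m0  52.500000
1    m2  58.400000
2    m3  69.000000
3    m4  34.333333
4    m5  51.666667
sort by acc descending:
  model        acc
2    m3  69.000000
1    m2  58.400000
0    m0  52.500000
4    m5  51.666667
3    m4  34.333333
take first 2 rows:
  model   acc
2    m3  69.0
1    m2  58.4

127.4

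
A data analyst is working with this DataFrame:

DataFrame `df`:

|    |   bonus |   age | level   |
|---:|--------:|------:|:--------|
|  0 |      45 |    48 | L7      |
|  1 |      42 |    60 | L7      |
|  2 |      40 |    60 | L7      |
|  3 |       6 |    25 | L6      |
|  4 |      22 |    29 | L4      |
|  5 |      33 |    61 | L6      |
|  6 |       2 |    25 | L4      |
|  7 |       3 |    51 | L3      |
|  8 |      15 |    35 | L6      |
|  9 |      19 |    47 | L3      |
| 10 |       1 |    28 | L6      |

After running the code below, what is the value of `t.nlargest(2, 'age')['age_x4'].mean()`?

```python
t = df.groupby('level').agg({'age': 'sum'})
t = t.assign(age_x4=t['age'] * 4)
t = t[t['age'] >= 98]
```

group by level, sum of age:
       age
level     
L3      98
L4      54
L6     149
L7     168
add column age_x4 = t['age'] * 4:
       age  age_x4
level             
L3      98     392
L4      54     216
L6     149     596
L7     168     672
filter rows where age >= 98:
       age  age_x4
level             
L3      98     392
L6     149     596
L7     168     672
take 2 rows with largest age:
       age  age_x4
level             
L7     168     672
L6     149     596
Finally, mean of column 'age_x4' = 634.0.

634.0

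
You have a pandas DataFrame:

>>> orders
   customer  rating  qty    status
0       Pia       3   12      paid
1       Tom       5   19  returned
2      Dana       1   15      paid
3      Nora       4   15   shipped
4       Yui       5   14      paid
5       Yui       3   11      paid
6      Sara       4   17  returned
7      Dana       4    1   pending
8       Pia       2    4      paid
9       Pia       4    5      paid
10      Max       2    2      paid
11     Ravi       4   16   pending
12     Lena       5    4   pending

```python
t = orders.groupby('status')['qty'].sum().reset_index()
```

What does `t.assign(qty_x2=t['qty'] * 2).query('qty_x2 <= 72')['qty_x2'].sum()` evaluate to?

group by status, sum of qty:
status
paid        63
pending     21
returned    36
shipped     15
Name: qty, dtype: int64
reset_index():
     status  qty
0      paid   63
1   pending   21
2  returned   36
3   shipped   15
add column qty_x2 = t['qty'] * 2:
     status  qty  qty_x2
0      paid   63     126
1   pending   21      42
2  returned   36      72
3   shipped   15      30
filter rows where qty_x2 <= 72:
     status  qty  qty_x2
1   pending   21      42
2  returned   36      72
3   shipped   15      30

144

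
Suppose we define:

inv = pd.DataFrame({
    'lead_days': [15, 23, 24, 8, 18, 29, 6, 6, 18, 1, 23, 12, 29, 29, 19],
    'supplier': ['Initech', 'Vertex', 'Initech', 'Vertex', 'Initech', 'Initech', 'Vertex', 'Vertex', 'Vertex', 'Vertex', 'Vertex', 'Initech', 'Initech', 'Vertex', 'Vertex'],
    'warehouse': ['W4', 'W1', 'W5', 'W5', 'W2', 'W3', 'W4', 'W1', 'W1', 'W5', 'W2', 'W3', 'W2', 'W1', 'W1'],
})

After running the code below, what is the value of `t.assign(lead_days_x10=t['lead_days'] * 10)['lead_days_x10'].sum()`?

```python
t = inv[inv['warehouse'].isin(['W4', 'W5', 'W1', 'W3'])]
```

1900

filter rows where warehouse in ['W4', 'W5', 'W1', 'W3']:
    lead_days supplier warehouse
0          15  Initech        W4
1          23   Vertex        W1
2          24  Initech        W5
3           8   Vertex        W5
5          29  Initech        W3
6           6   Vertex        W4
7           6   Vertex        W1
8          18   Vertex        W1
9           1   Vertex        W5
11         12  Initech        W3
13         29   Vertex        W1
14         19   Vertex        W1
add column lead_days_x10 = t['lead_days'] * 10:
    lead_days supplier warehouse  lead_days_x10
0          15  Initech        W4            150
1          23   Vertex        W1            230
2          24  Initech        W5            240
3           8   Vertex        W5             80
5          29  Initech        W3            290
6           6   Vertex        W4             60
7           6   Vertex        W1             60
8          18   Vertex        W1            180
9           1   Vertex        W5             10
11         12  Initech        W3            120
13         29   Vertex        W1            290
14         19   Vertex        W1            190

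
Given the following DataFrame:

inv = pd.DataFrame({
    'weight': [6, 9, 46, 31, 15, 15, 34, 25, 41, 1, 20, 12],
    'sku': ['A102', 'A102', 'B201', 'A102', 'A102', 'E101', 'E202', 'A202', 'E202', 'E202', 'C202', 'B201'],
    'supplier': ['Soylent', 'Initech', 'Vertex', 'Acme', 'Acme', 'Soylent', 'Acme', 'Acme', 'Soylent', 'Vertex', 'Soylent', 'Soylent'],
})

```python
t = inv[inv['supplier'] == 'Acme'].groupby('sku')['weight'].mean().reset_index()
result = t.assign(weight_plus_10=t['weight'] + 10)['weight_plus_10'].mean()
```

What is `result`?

37.3333333333

filter rows where supplier == 'Acme':
   weight   sku supplier
3      31  A102     Acme
4      15  A102     Acme
6      34  E202     Acme
7      25  A202     Acme
group by sku, mean of weight:
sku
A102    23.0
A202    25.0
E202    34.0
Name: weight, dtype: float64
reset_index():
    sku  weight
0  A102    23.0
1  A202    25.0
2  E202    34.0
add column weight_plus_10 = t['weight'] + 10:
    sku  weight  weight_plus_10
0  A102    23.0            33.0
1  A202    25.0            35.0
2  E202    34.0            44.0
The mean of column 'weight_plus_10' is 37.3333333333.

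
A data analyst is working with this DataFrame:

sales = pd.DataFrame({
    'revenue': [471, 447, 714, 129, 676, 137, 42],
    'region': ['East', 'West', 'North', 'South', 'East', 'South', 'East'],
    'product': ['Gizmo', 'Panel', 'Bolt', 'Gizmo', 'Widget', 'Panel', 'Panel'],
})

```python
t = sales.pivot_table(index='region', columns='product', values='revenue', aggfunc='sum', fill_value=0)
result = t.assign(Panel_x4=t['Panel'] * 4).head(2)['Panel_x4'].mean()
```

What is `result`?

pivot: rows=region, cols=product, sum(revenue):
product  Bolt  Gizmo  Panel  Widget
region                             
East        0    471     42     676
North     714      0      0       0
South       0    129    137       0
West        0      0    447       0
add column Panel_x4 = t['Panel'] * 4:
product  Bolt  Gizmo  Panel  Widget  Panel_x4
region                                       
East        0    471     42     676       168
North     714      0      0       0         0
South       0    129    137       0       548
West        0      0    447       0      1788
take first 2 rows:
product  Bolt  Gizmo  Panel  Widget  Panel_x4
region                                       
East        0    471     42     676       168
North     714      0      0       0         0

84.0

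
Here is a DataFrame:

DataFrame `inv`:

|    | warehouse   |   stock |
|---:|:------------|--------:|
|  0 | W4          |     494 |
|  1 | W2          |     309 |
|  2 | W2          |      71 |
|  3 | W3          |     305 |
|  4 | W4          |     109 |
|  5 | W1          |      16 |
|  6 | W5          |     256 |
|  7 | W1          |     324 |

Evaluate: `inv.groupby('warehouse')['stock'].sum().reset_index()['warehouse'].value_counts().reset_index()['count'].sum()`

group by warehouse, sum of stock:
warehouse
W1    340
W2    380
W3    305
W4    603
W5    256
Name: stock, dtype: int64
reset_index():
  warehouse  stock
0        W1    340
1        W2    380
2        W3    305
3        W4    603
4        W5    256
value_counts of warehouse:
warehouse
W1    1
W2    1
W3    1
W4    1
W5    1
Name: count, dtype: int64
reset_index():
  warehouse  count
0        W1      1
1        W2      1
2        W3      1
3        W4      1
4        W5      1
The sum of column 'count' is 5.

5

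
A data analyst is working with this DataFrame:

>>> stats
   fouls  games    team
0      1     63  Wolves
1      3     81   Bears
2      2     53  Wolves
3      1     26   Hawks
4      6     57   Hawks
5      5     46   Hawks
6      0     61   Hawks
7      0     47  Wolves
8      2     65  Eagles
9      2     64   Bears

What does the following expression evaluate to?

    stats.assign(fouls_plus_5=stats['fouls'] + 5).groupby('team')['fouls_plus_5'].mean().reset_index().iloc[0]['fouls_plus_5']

add column fouls_plus_5 = stats['fouls'] + 5:
   fouls  games    team  fouls_plus_5
0      1     63  Wolves             6
1      3     81   Bears             8
2      2     53  Wolves             7
3      1     26   Hawks             6
4      6     57   Hawks            11
5      5     46   Hawks            10
6      0     61   Hawks             5
7      0     47  Wolves             5
8      2     65  Eagles             7
9      2     64   Bears             7
group by team, mean of fouls_plus_5:
team
Bears     7.5
Eagles    7.0
Hawks     8.0
Wolves    6.0
Name: fouls_plus_5, dtype: float64
reset_index():
     team  fouls_plus_5
0   Bears           7.5
1  Eagles           7.0
2   Hawks           8.0
3  Wolves           6.0
Reading off the value at position 0, column 'fouls_plus_5', we get 7.5.

7.5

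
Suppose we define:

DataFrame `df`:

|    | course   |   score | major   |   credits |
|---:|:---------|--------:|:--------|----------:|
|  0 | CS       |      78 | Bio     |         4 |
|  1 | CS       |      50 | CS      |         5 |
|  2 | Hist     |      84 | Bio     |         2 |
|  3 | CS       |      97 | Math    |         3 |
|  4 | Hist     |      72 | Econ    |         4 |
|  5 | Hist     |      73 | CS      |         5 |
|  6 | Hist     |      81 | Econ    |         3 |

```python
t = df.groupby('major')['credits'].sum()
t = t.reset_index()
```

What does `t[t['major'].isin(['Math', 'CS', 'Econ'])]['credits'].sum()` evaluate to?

20

group by major, sum of credits:
major
Bio      6
CS      10
Econ     7
Math     3
Name: credits, dtype: int64
reset_index():
  major  credits
0   Bio        6
1    CS       10
2  Econ        7
3  Math        3
filter rows where major in ['Math', 'CS', 'Econ']:
  major  credits
1    CS       10
2  Econ        7
3  Math        3
Taking the sum of column 'credits' gives 20.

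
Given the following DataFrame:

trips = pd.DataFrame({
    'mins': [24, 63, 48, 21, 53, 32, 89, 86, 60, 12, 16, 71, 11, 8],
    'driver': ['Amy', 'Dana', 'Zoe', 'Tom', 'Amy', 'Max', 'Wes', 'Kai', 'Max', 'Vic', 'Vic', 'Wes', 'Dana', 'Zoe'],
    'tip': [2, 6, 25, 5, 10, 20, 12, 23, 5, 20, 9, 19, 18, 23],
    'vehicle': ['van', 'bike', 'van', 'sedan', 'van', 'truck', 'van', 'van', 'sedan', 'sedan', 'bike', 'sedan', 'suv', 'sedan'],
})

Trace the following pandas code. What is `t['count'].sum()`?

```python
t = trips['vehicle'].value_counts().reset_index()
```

value_counts of vehicle:
vehicle
van      5
sedan    5
bike     2
truck    1
suv      1
Name: count, dtype: int64
reset_index():
  vehicle  count
0     van      5
1   sedan      5
2    bike      2
3   truck      1
4     suv      1
Reading off the sum of column 'count', we get 14.

14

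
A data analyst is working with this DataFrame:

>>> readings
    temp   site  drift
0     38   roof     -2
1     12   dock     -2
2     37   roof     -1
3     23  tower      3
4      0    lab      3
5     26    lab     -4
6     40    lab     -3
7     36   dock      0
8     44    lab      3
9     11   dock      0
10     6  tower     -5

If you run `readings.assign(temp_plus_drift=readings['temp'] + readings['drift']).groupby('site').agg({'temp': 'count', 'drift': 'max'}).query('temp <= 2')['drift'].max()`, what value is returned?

add column temp_plus_drift = readings['temp'] + readings['drift']:
    temp   site  drift  temp_plus_drift
0     38   roof     -2               36
1     12   dock     -2               10
2     37   roof     -1               36
3     23  tower      3               26
4      0    lab      3                3
5     26    lab     -4               22
6     40    lab     -3               37
7     36   dock      0               36
8     44    lab      3               47
9     11   dock      0               11
10     6  tower     -5                1
group by site: count(temp), max(drift):
       temp  drift
site              
dock      3      0
lab       4      3
roof      2     -1
tower     2      3
filter rows where temp <= 2:
       temp  drift
site              
roof      2     -1
tower     2      3
Then the max of column 'drift': 3

3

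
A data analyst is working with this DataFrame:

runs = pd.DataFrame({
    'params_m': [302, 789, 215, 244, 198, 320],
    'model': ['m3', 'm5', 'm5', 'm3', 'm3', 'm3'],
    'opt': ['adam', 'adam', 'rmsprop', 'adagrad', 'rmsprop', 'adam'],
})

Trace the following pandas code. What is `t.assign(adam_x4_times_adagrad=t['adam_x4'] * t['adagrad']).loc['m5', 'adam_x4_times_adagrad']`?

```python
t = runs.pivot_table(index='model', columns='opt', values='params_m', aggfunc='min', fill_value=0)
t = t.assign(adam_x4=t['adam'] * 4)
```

0

pivot: rows=model, cols=opt, min(params_m):
opt    adagrad  adam  rmsprop
model                        
m3         244   302      198
m5           0   789      215
add column adam_x4 = t['adam'] * 4:
opt    adagrad  adam  rmsprop  adam_x4
model                                 
m3         244   302      198     1208
m5           0   789      215     3156
add column adam_x4_times_adagrad = t['adam_x4'] * t['adagrad']:
opt    adagrad  adam  rmsprop  adam_x4  adam_x4_times_adagrad
model                                                        
m3         244   302      198     1208                 294752
m5           0   789      215     3156                      0
So loc['m5', 'adam_x4_times_adagrad'] = 0.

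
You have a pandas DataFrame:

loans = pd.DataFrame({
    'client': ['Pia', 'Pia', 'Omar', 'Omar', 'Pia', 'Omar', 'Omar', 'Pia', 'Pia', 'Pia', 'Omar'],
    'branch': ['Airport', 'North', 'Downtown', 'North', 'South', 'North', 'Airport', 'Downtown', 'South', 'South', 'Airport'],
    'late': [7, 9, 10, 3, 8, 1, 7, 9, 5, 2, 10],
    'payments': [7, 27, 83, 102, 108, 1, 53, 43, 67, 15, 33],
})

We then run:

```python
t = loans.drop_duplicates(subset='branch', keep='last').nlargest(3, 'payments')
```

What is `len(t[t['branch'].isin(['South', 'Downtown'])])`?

2

drop duplicate branch (keep=last):
   client    branch  late  payments
5    Omar     North     1         1
7     Pia  Downtown     9        43
9     Pia     South     2        15
10   Omar   Airport    10        33
take 3 rows with largest payments:
   client    branch  late  payments
7     Pia  Downtown     9        43
10   Omar   Airport    10        33
9     Pia     South     2        15
filter rows where branch in ['South', 'Downtown']:
  client    branch  late  payments
7    Pia  Downtown     9        43
9    Pia     South     2        15
So isin(['South', 'Downtown'])]) = 2.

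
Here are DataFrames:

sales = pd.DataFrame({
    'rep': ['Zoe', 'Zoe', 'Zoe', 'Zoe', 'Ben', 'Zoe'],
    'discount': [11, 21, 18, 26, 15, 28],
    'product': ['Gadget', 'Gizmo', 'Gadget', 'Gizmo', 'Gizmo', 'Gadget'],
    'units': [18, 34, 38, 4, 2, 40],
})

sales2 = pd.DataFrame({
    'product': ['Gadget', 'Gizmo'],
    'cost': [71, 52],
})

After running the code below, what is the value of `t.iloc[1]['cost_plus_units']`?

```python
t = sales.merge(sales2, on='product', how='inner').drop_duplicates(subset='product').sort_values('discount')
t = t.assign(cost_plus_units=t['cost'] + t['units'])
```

merge on 'product' (how='inner') → 6 rows:
   rep  discount product  units  cost
0  Zoe        11  Gadget     18    71
1  Zoe        21   Gizmo     34    52
2  Zoe        18  Gadget     38    71
3  Zoe        26   Gizmo      4    52
4  Ben        15   Gizmo      2    52
5  Zoe        28  Gadget     40    71
drop duplicate product (keep=first):
   rep  discount product  units  cost
0  Zoe        11  Gadget     18    71
1  Zoe        21   Gizmo     34    52
sort by discount:
   rep  discount product  units  cost
0  Zoe        11  Gadget     18    71
1  Zoe        21   Gizmo     34    52
add column cost_plus_units = t['cost'] + t['units']:
   rep  discount product  units  cost  cost_plus_units
0  Zoe        11  Gadget     18    71               89
1  Zoe        21   Gizmo     34    52               86

86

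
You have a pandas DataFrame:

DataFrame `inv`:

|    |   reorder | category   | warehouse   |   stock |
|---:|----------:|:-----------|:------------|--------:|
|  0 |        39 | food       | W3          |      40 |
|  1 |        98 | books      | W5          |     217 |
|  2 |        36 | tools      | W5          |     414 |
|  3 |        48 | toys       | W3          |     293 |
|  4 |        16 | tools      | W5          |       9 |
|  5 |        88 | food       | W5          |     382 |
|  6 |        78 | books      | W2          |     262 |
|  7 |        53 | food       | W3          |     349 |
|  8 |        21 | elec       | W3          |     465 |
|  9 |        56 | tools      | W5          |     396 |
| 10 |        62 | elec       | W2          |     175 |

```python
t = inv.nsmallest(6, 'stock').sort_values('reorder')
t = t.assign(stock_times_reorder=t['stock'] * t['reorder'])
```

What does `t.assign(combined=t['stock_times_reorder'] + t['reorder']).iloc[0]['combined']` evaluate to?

160

take 6 rows with smallest stock:
    reorder category warehouse  stock
4        16    tools        W5      9
0        39     food        W3     40
10       62     elec        W2    175
1        98    books        W5    217
6        78    books        W2    262
3        48     toys        W3    293
sort by reorder:
    reorder category warehouse  stock
4        16    tools        W5      9
0        39     food        W3     40
3        48     toys        W3    293
10       62     elec        W2    175
6        78    books        W2    262
1        98    books        W5    217
add column stock_times_reorder = t['stock'] * t['reorder']:
    reorder category warehouse  stock  stock_times_reorder
4        16    tools        W5      9                  144
0        39     food        W3     40                 1560
3        48     toys        W3    293                14064
10       62     elec        W2    175                10850
6        78    books        W2    262                20436
1        98    books        W5    217                21266
add column combined = t['stock_times_reorder'] + t['reorder']:
    reorder category warehouse  stock  stock_times_reorder  combined
4        16    tools        W5      9                  144       160
0        39     food        W3     40                 1560      1599
3        48     toys        W3    293                14064     14112
10       62     elec        W2    175                10850     10912
6        78    books        W2    262                20436     20514
1        98    books        W5    217                21266     21364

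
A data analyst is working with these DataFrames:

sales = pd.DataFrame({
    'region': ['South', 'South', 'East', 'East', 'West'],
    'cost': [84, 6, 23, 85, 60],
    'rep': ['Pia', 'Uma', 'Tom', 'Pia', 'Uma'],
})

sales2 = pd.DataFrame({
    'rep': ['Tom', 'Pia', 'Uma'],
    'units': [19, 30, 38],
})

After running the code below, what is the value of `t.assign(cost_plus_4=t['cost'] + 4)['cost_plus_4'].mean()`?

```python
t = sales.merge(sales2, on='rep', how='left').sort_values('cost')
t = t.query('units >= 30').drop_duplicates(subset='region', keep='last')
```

80.3333333333

merge on 'rep' (how='left') → 5 rows:
  region  cost  rep  units
0  South    84  Pia     30
1  South     6  Uma     38
2   East    23  Tom     19
3   East    85  Pia     30
4   West    60  Uma     38
sort by cost:
  region  cost  rep  units
1  South     6  Uma     38
2   East    23  Tom     19
4   West    60  Uma     38
0  South    84  Pia     30
3   East    85  Pia     30
filter rows where units >= 30:
  region  cost  rep  units
1  South     6  Uma     38
4   West    60  Uma     38
0  South    84  Pia     30
3   East    85  Pia     30
drop duplicate region (keep=last):
  region  cost  rep  units
4   West    60  Uma     38
0  South    84  Pia     30
3   East    85  Pia     30
add column cost_plus_4 = t['cost'] + 4:
  region  cost  rep  units  cost_plus_4
4   West    60  Uma     38           64
0  South    84  Pia     30           88
3   East    85  Pia     30           89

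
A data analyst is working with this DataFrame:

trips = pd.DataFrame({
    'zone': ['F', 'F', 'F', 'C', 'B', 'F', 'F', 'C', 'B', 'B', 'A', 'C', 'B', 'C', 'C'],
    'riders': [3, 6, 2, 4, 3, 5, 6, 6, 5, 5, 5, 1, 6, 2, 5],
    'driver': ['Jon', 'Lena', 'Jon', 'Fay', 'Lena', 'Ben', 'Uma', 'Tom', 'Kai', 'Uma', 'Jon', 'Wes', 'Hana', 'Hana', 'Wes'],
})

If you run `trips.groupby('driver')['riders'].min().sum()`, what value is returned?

group by driver, min of riders:
driver
Ben     5
Fay     4
Hana    2
Jon     2
Kai     5
Lena    3
Tom     6
Uma     5
Wes     1
Name: riders, dtype: int64
Finally, sum of the resulting series = 33.

33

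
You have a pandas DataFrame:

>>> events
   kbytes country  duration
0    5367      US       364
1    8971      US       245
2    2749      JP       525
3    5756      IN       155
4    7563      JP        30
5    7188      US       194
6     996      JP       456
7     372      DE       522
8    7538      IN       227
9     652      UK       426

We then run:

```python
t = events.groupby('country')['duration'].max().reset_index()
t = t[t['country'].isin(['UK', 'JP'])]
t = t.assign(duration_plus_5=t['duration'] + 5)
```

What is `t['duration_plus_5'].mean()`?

group by country, max of duration:
country
DE    522
IN    227
JP    525
UK    426
US    364
Name: duration, dtype: int64
reset_index():
  country  duration
0      DE       522
1      IN       227
2      JP       525
3      UK       426
4      US       364
filter rows where country in ['UK', 'JP']:
  country  duration
2      JP       525
3      UK       426
add column duration_plus_5 = t['duration'] + 5:
  country  duration  duration_plus_5
2      JP       525              530
3      UK       426              431
Reading off the mean of column 'duration_plus_5', we get 480.5.

480.5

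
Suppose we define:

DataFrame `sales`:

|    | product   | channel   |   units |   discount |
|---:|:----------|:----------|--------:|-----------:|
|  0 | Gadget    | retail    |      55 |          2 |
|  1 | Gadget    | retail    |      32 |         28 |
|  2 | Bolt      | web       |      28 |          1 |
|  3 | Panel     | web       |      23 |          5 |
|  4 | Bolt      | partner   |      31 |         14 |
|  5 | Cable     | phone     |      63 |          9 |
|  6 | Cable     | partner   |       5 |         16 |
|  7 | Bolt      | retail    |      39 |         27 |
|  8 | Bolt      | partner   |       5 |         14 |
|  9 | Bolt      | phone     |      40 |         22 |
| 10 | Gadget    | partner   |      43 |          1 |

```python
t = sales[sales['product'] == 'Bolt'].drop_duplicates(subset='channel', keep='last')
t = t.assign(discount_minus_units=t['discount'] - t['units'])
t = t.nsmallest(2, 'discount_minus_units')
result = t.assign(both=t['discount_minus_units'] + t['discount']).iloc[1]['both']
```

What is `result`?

filter rows where product == 'Bolt':
  product  channel  units  discount
2    Bolt      web     28         1
4    Bolt  partner     31        14
7    Bolt   retail     39        27
8    Bolt  partner      5        14
9    Bolt    phone     40        22
drop duplicate channel (keep=last):
  product  channel  units  discount
2    Bolt      web     28         1
7    Bolt   retail     39        27
8    Bolt  partner      5        14
9    Bolt    phone     40        22
add column discount_minus_units = t['discount'] - t['units']:
  product  channel  units  discount  discount_minus_units
2    Bolt      web     28         1                   -27
7    Bolt   retail     39        27                   -12
8    Bolt  partner      5        14                     9
9    Bolt    phone     40        22                   -18
take 2 rows with smallest discount_minus_units:
  product channel  units  discount  discount_minus_units
2    Bolt     web     28         1                   -27
9    Bolt   phone     40        22                   -18
add column both = t['discount_minus_units'] + t['discount']:
  product channel  units  discount  discount_minus_units  both
2    Bolt     web     28         1                   -27   -26
9    Bolt   phone     40        22                   -18     4
The value at position 1, column 'both' is 4.

4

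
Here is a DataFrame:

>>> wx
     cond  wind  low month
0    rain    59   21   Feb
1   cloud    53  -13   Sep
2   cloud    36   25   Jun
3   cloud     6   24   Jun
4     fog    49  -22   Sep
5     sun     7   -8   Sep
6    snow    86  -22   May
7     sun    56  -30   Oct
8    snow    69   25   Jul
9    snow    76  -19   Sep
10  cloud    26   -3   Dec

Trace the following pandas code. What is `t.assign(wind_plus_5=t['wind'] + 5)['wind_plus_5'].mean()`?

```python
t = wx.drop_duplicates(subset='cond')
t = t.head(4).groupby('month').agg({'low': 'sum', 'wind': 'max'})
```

drop duplicate cond (keep=first):
    cond  wind  low month
0   rain    59   21   Feb
1  cloud    53  -13   Sep
4    fog    49  -22   Sep
5    sun     7   -8   Sep
6   snow    86  -22   May
take first 4 rows:
    cond  wind  low month
0   rain    59   21   Feb
1  cloud    53  -13   Sep
4    fog    49  -22   Sep
5    sun     7   -8   Sep
group by month: sum(low), max(wind):
       low  wind
month           
Feb     21    59
Sep    -43    53
add column wind_plus_5 = t['wind'] + 5:
       low  wind  wind_plus_5
month                        
Feb     21    59           64
Sep    -43    53           58
Taking the mean of column 'wind_plus_5' gives 61.0.

61.0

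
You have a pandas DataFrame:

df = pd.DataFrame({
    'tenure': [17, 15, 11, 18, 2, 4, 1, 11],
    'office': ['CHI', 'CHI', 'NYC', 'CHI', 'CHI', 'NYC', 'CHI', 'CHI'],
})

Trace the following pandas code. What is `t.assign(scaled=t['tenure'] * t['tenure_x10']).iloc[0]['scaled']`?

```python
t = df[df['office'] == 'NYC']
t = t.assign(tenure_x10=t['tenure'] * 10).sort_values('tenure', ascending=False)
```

filter rows where office == 'NYC':
   tenure office
2      11    NYC
5       4    NYC
add column tenure_x10 = t['tenure'] * 10:
   tenure office  tenure_x10
2      11    NYC         110
5       4    NYC          40
sort by tenure descending:
   tenure office  tenure_x10
2      11    NYC         110
5       4    NYC          40
add column scaled = t['tenure'] * t['tenure_x10']:
   tenure office  tenure_x10  scaled
2      11    NYC         110    1210
5       4    NYC          40     160
Finally, value at position 0, column 'scaled' = 1210.

1210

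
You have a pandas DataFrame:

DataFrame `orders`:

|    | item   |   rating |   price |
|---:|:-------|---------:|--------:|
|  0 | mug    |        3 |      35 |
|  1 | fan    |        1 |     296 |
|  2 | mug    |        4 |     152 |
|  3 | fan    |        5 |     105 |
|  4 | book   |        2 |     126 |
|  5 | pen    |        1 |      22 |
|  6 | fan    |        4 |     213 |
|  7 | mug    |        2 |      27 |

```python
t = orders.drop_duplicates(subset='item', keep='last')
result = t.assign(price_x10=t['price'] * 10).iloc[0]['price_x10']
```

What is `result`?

1260

drop duplicate item (keep=last):
   item  rating  price
4  book       2    126
5   pen       1     22
6   fan       4    213
7   mug       2     27
add column price_x10 = t['price'] * 10:
   item  rating  price  price_x10
4  book       2    126       1260
5   pen       1     22        220
6   fan       4    213       2130
7   mug       2     27        270
Taking the value at position 0, column 'price_x10' gives 1260.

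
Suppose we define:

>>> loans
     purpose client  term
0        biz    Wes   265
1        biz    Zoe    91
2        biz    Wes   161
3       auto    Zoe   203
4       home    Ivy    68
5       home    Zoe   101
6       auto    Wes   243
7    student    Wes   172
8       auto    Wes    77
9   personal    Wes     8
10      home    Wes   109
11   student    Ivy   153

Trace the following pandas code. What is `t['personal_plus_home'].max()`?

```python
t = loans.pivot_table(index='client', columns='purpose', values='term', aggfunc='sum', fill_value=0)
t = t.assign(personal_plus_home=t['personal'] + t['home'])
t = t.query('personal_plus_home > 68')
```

pivot: rows=client, cols=purpose, sum(term):
purpose  auto  biz  home  personal  student
client                                     
Ivy         0    0    68         0      153
Wes       320  426   109         8      172
Zoe       203   91   101         0        0
add column personal_plus_home = t['personal'] + t['home']:
purpose  auto  biz  home  personal  student  personal_plus_home
client                                                         
Ivy         0    0    68         0      153                  68
Wes       320  426   109         8      172                 117
Zoe       203   91   101         0        0                 101
filter rows where personal_plus_home > 68:
purpose  auto  biz  home  personal  student  personal_plus_home
client                                                         
Wes       320  426   109         8      172                 117
Zoe       203   91   101         0        0                 101
The max of column 'personal_plus_home' is 117.

117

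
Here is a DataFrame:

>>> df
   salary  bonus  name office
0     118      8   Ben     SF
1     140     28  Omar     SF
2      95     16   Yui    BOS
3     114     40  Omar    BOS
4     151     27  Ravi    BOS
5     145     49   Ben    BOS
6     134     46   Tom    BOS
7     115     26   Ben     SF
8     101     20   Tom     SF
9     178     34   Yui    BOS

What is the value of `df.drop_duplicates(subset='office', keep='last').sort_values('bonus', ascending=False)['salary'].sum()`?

279

drop duplicate office (keep=last):
   salary  bonus name office
8     101     20  Tom     SF
9     178     34  Yui    BOS
sort by bonus descending:
   salary  bonus name office
9     178     34  Yui    BOS
8     101     20  Tom     SF
The sum of column 'salary' is 279.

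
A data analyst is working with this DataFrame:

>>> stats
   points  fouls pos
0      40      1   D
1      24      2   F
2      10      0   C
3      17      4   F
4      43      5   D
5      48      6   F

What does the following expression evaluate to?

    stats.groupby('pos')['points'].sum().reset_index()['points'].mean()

60.6666666667

group by pos, sum of points:
pos
C    10
D    83
F    89
Name: points, dtype: int64
reset_index():
  pos  points
0   C      10
1   D      83
2   F      89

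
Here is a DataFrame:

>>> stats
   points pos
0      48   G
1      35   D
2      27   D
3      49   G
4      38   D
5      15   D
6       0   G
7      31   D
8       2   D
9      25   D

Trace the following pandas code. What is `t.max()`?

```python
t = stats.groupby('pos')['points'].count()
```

group by pos, count of points:
pos
D    7
G    3
Name: points, dtype: int64

7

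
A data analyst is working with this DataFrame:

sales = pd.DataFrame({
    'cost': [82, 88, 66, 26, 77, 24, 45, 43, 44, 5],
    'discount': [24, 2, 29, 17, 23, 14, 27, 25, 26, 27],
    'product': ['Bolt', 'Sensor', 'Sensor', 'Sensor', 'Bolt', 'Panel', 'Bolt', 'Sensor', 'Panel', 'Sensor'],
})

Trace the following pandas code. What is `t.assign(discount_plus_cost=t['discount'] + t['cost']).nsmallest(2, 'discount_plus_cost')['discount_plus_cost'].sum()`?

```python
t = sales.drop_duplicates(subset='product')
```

drop duplicate product (keep=first):
   cost  discount product
0    82        24    Bolt
1    88         2  Sensor
5    24        14   Panel
add column discount_plus_cost = t['discount'] + t['cost']:
   cost  discount product  discount_plus_cost
0    82        24    Bolt                 106
1    88         2  Sensor                  90
5    24        14   Panel                  38
take 2 rows with smallest discount_plus_cost:
   cost  discount product  discount_plus_cost
5    24        14   Panel                  38
1    88         2  Sensor                  90

128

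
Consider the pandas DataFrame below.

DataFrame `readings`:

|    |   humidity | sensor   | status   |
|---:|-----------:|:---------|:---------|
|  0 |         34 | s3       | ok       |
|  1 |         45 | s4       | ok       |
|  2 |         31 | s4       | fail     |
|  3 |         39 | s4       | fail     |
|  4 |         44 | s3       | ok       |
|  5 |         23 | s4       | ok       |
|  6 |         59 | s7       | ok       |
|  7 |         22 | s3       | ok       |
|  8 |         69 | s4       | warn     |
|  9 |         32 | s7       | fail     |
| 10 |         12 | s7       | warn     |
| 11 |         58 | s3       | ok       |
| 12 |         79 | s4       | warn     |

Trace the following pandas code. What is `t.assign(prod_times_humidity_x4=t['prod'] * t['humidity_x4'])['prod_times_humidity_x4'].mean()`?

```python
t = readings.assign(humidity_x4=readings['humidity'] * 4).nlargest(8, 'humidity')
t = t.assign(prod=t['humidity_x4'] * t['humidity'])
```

2993942.0

add column humidity_x4 = readings['humidity'] * 4:
    humidity sensor status  humidity_x4
0         34     s3     ok          136
1         45     s4     ok          180
2         31     s4   fail          124
3         39     s4   fail          156
4         44     s3     ok          176
5         23     s4     ok           92
6         59     s7     ok          236
7         22     s3     ok           88
8         69     s4   warn          276
9         32     s7   fail          128
10        12     s7   warn           48
11        58     s3     ok          232
12        79     s4   warn          316
take 8 rows with largest humidity:
    humidity sensor status  humidity_x4
12        79     s4   warn          316
8         69     s4   warn          276
6         59     s7     ok          236
11        58     s3     ok          232
1         45     s4     ok          180
4         44     s3     ok          176
3         39     s4   fail          156
0         34     s3     ok          136
add column prod = t['humidity_x4'] * t['humidity']:
    humidity sensor status  humidity_x4   prod
12        79     s4   warn          316  24964
8         69     s4   warn          276  19044
6         59     s7     ok          236  13924
11        58     s3     ok          232  13456
1         45     s4     ok          180   8100
4         44     s3     ok          176   7744
3         39     s4   fail          156   6084
0         34     s3     ok          136   4624
add column prod_times_humidity_x4 = t['prod'] * t['humidity_x4']:
    humidity sensor status  humidity_x4   prod  prod_times_humidity_x4
12        79     s4   warn          316  24964                 7888624
8         69     s4   warn          276  19044                 5256144
6         59     s7     ok          236  13924                 3286064
11        58     s3     ok          232  13456                 3121792
1         45     s4     ok          180   8100                 1458000
4         44     s3     ok          176   7744                 1362944
3         39     s4   fail          156   6084                  949104
0         34     s3     ok          136   4624                  628864
The mean of column 'prod_times_humidity_x4' is 2993942.0.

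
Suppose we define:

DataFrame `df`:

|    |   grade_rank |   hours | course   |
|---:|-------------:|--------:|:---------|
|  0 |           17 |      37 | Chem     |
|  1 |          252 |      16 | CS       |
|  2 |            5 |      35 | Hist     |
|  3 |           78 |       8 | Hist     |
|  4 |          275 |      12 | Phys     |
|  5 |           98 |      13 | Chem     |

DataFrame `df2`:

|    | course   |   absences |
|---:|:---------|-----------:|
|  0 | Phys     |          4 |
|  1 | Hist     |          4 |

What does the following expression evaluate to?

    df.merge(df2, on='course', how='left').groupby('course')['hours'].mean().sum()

merge on 'course' (how='left') → 6 rows:
   grade_rank  hours course  absences
0          17     37   Chem       NaN
1         252     16     CS       NaN
2           5     35   Hist       4.0
3          78      8   Hist       4.0
4         275     12   Phys       4.0
5          98     13   Chem       NaN
group by course, mean of hours:
course
CS      16.0
Chem    25.0
Hist    21.5
Phys    12.0
Name: hours, dtype: float64
So sum() = 74.5.

74.5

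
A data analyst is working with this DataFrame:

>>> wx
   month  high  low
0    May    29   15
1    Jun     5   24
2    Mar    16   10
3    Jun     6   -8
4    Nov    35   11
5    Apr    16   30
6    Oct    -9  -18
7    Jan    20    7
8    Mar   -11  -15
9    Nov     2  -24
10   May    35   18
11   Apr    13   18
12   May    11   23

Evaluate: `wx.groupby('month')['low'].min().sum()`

group by month, min of low:
month
Apr    18
Jan     7
Jun    -8
Mar   -15
May    15
Nov   -24
Oct   -18
Name: low, dtype: int64
Hence -25.

-25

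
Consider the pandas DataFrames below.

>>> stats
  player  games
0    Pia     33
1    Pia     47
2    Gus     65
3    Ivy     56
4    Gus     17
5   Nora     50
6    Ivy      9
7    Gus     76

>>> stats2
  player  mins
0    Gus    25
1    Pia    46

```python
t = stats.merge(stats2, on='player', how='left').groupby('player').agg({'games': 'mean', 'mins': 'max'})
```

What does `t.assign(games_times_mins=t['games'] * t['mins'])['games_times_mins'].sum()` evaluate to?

merge on 'player' (how='left') → 8 rows:
  player  games  mins
0    Pia     33  46.0
1    Pia     47  46.0
2    Gus     65  25.0
3    Ivy     56   NaN
4    Gus     17  25.0
5   Nora     50   NaN
6    Ivy      9   NaN
7    Gus     76  25.0
group by player: mean(games), max(mins):
            games  mins
player                 
Gus     52.666667  25.0
Ivy     32.500000   NaN
Nora    50.000000   NaN
Pia     40.000000  46.0
add column games_times_mins = t['games'] * t['mins']:
            games  mins  games_times_mins
player                                   
Gus     52.666667  25.0       1316.666667
Ivy     32.500000   NaN               NaN
Nora    50.000000   NaN               NaN
Pia     40.000000  46.0       1840.000000

3156.66666667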